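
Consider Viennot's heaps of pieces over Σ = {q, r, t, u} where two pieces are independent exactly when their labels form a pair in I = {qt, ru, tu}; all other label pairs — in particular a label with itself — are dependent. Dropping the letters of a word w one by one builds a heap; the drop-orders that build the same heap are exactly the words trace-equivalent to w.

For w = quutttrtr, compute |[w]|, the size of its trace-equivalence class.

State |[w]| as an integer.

drop 0:q onto floor
drop 1:u onto {0:q}
drop 2:u onto {1:u}
drop 3:t onto floor
drop 4:t onto {3:t}
drop 5:t onto {4:t}
drop 6:r onto {0:q, 5:t}
drop 7:t onto {6:r}
drop 8:r onto {7:t}
ground layer = {0:q, 3:t}
drop-orders for the pieces not yet dropped (sum over which currently-grounded one goes next):
  1 to go: {2} 1  {8} 1
  2 to go: {1,2} 1  {2,8} 2  {7,8} 1
  3 to go: {1,2,8} 3  {2,7,8} 3  {6,7,8} 1
  4 to go: {1,2,7,8} 6  {2,6,7,8} 4  {5,6,7,8} 1
  5 to go: {1,2,6,7,8} 10  {2,5,6,7,8} 5  {4,5,6,7,8} 1
  6 to go: {0,1,2,6,7,8} 10  {1,2,5,6,7,8} 15  {2,4,5,6,7,8} 6  {3,4,5,6,7,8} 1
  7 to go: {0,1,2,5,6,7,8} 25  {1,2,4,5,6,7,8} 21  {2,3,4,5,6,7,8} 7
  if 0:q drops first: 28 orders
  if 3:t drops first: 46 orders
heap linearizations: 74

74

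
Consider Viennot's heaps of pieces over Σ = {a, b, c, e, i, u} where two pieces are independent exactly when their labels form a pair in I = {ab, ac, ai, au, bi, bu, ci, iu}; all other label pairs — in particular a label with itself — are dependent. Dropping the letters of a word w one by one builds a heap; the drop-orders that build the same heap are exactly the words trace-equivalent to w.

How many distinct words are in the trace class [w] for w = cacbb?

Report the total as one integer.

5

drop 0:c onto floor
drop 1:a onto floor
drop 2:c onto {0:c}
drop 3:b onto {2:c}
drop 4:b onto {3:b}
ground layer = {0:c, 1:a}
drop-orders for the pieces not yet dropped (sum over which currently-grounded one goes next):
  1 to go: {1} 1  {4} 1
  2 to go: {1,4} 2  {3,4} 1
  3 to go: {1,3,4} 3  {2,3,4} 1
  if 0:c drops first: 4 orders
  if 1:a drops first: 1 orders
heap linearizations: 5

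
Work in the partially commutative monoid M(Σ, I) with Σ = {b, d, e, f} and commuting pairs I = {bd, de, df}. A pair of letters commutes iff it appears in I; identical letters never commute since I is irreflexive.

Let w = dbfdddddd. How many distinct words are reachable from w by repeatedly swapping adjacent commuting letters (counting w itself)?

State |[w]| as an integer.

36

0(d) covers ∅
1(b) covers ∅
2(f) covers 1:b
3(d) covers 0:d
4(d) covers 3:d
5(d) covers 4:d
6(d) covers 5:d
7(d) covers 6:d
8(d) covers 7:d
floor of heap: 0:d, 1:b
completions by unplaced set U, small U first (add the entries for U minus each lowest piece of U):
  |U|=1: {2}:1  {8}:1
  |U|=2: {1,2}:1  {2,8}:2  {7,8}:1
  |U|=3: {1,2,8}:3  {2,7,8}:3  {6,7,8}:1
  |U|=4: {1,2,7,8}:6  {2,6,7,8}:4  {5,6,7,8}:1
  |U|=5: {1,2,6,7,8}:10  {2,5,6,7,8}:5  {4,5,6,7,8}:1
  |U|=6: {1,2,5,6,7,8}:15  {2,4,5,6,7,8}:6  {3,4,5,6,7,8}:1
  |U|=7: {0,3,4,5,6,7,8}:1  {1,2,4,5,6,7,8}:21  {2,3,4,5,6,7,8}:7
  start at 0(d): 28
  start at 1(b): 8
sum over floor = 36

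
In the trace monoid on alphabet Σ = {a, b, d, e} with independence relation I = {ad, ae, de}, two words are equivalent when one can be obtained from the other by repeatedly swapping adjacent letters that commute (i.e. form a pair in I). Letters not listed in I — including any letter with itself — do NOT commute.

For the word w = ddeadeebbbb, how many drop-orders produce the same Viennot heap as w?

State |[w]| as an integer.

140

piece 0:d — minimal
piece 1:d rests on {0:d}
piece 2:e — minimal
piece 3:a — minimal
piece 4:d rests on {1:d}
piece 5:e rests on {2:e}
piece 6:e rests on {5:e}
piece 7:b rests on {3:a, 4:d, 6:e}
piece 8:b rests on {7:b}
piece 9:b rests on {8:b}
piece 10:b rests on {9:b}
minimal pieces: {0:d, 2:e, 3:a}
ways to finish when only these pieces remain (= sum over removing one remaining piece with nothing left below it):
  1 left: {10}→1
  2 left: {9,10}→1
  3 left: {8,9,10}→1
  4 left: {7,8,9,10}→1
  5 left: {3,7,8,9,10}→1  {4,7,8,9,10}→1  {6,7,8,9,10}→1
  6 left: {1,4,7,8,9,10}→1  {3,4,7,8,9,10}→2  {3,6,7,8,9,10}→2  {4,6,7,8,9,10}→2  {5,6,7,8,9,10}→1
  7 left: {0,1,4,7,8,9,10}→1  {1,3,4,7,8,9,10}→3  {1,4,6,7,8,9,10}→3  {2,5,6,7,8,9,10}→1  {3,4,6,7,8,9,10}→6  {3,5,6,7,8,9,10}→3  {4,5,6,7,8,9,10}→3
  8 left: {0,1,3,4,7,8,9,10}→4  {0,1,4,6,7,8,9,10}→4  {1,3,4,6,7,8,9,10}→12  {1,4,5,6,7,8,9,10}→6  {2,3,5,6,7,8,9,10}→4  {2,4,5,6,7,8,9,10}→4  {3,4,5,6,7,8,9,10}→12
  9 left: {0,1,3,4,6,7,8,9,10}→20  {0,1,4,5,6,7,8,9,10}→10  {1,2,4,5,6,7,8,9,10}→10  {1,3,4,5,6,7,8,9,10}→30  {2,3,4,5,6,7,8,9,10}→20
  placing 0:d first → 60 extensions
  placing 2:e first → 60 extensions
  placing 3:a first → 20 extensions
total linear extensions = 140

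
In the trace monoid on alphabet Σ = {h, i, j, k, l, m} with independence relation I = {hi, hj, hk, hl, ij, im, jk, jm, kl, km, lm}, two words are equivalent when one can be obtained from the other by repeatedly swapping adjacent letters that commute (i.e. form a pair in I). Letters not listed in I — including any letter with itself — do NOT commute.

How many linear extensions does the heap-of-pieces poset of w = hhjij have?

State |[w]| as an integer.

30

0(h) covers ∅
1(h) covers 0:h
2(j) covers ∅
3(i) covers ∅
4(j) covers 2:j
floor of heap: 0:h, 2:j, 3:i
completions by unplaced set U, small U first (add the entries for U minus each lowest piece of U):
  |U|=1: {1}:1  {3}:1  {4}:1
  |U|=2: {0,1}:1  {1,3}:2  {1,4}:2  {2,4}:1  {3,4}:2
  |U|=3: {0,1,3}:3  {0,1,4}:3  {1,2,4}:3  {1,3,4}:6  {2,3,4}:3
  start at 0(h): 12
  start at 2(j): 12
  start at 3(i): 6
sum over floor = 30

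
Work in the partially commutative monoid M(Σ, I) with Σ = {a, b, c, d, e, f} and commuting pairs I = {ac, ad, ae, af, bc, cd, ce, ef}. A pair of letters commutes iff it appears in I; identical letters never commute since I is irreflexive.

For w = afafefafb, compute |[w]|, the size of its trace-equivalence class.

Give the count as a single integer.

280

drop 0:a onto floor
drop 1:f onto floor
drop 2:a onto {0:a}
drop 3:f onto {1:f}
drop 4:e onto floor
drop 5:f onto {3:f}
drop 6:a onto {2:a}
drop 7:f onto {5:f}
drop 8:b onto {4:e, 6:a, 7:f}
ground layer = {0:a, 1:f, 4:e}
drop-orders for the pieces not yet dropped (sum over which currently-grounded one goes next):
  1 to go: {8} 1
  2 to go: {4,8} 1  {6,8} 1  {7,8} 1
  3 to go: {2,6,8} 1  {4,6,8} 2  {4,7,8} 2  {5,7,8} 1  {6,7,8} 2
  4 to go: {0,2,6,8} 1  {2,4,6,8} 3  {2,6,7,8} 3  {3,5,7,8} 1  {4,5,7,8} 3  {4,6,7,8} 6  {5,6,7,8} 3
  5 to go: {0,2,4,6,8} 4  {0,2,6,7,8} 4  {1,3,5,7,8} 1  {2,4,6,7,8} 12  {2,5,6,7,8} 6  {3,4,5,7,8} 4  {3,5,6,7,8} 4  {4,5,6,7,8} 12
  6 to go: {0,2,4,6,7,8} 20  {0,2,5,6,7,8} 10  {1,3,4,5,7,8} 5  {1,3,5,6,7,8} 5  {2,3,5,6,7,8} 10  {2,4,5,6,7,8} 30  {3,4,5,6,7,8} 20
  7 to go: {0,2,3,5,6,7,8} 20  {0,2,4,5,6,7,8} 60  {1,2,3,5,6,7,8} 15  {1,3,4,5,6,7,8} 30  {2,3,4,5,6,7,8} 60
  if 0:a drops first: 105 orders
  if 1:f drops first: 140 orders
  if 4:e drops first: 35 orders
heap linearizations: 280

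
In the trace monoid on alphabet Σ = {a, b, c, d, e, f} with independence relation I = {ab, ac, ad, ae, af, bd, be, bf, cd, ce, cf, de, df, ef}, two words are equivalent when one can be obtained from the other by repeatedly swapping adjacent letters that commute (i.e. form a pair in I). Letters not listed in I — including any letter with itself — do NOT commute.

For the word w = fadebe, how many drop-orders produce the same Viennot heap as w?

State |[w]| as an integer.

360

0(f) covers ∅
1(a) covers ∅
2(d) covers ∅
3(e) covers ∅
4(b) covers ∅
5(e) covers 3:e
floor of heap: 0:f, 1:a, 2:d, 3:e, 4:b
completions by unplaced set U, small U first (add the entries for U minus each lowest piece of U):
  |U|=1: {0}:1  {1}:1  {2}:1  {4}:1  {5}:1
  |U|=2: {0,1}:2  {0,2}:2  {0,4}:2  {0,5}:2  {1,2}:2  {1,4}:2  {1,5}:2  {2,4}:2  {2,5}:2  {3,5}:1  {4,5}:2
  |U|=3: {0,1,2}:6  {0,1,4}:6  {0,1,5}:6  {0,2,4}:6  {0,2,5}:6  {0,3,5}:3  {0,4,5}:6  {1,2,4}:6  {1,2,5}:6  {1,3,5}:3  {1,4,5}:6  {2,3,5}:3  {2,4,5}:6  {3,4,5}:3
  |U|=4: {0,1,2,4}:24  {0,1,2,5}:24  {0,1,3,5}:12  {0,1,4,5}:24  {0,2,3,5}:12  {0,2,4,5}:24  {0,3,4,5}:12  {1,2,3,5}:12  {1,2,4,5}:24  {1,3,4,5}:12  {2,3,4,5}:12
  start at 0(f): 60
  start at 1(a): 60
  start at 2(d): 60
  start at 3(e): 120
  start at 4(b): 60
sum over floor = 360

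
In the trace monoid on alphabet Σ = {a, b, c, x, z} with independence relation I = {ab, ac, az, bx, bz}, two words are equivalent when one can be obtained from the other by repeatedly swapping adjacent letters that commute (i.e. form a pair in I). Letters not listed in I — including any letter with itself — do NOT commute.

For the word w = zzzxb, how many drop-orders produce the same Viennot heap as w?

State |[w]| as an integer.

5

#0=z has no predecessor
#1=z depends on [0:z]
#2=z depends on [1:z]
#3=x depends on [2:z]
#4=b has no predecessor
sources: [0:z, 4:b]
N(rest) = Σ N(rest − s) over sources s of rest; N(one piece) = 1:
  size 1 → [3]=1  [4]=1
  size 2 → [2,3]=1  [3,4]=2
  size 3 → [1,2,3]=1  [2,3,4]=3
  first=0(z) contributes 4
  first=4(b) contributes 1
|[w]| = 5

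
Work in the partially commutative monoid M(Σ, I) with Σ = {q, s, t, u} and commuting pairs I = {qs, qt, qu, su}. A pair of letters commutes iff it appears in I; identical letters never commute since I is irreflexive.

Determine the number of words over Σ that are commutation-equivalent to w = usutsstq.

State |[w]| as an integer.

drop 0:u onto floor
drop 1:s onto floor
drop 2:u onto {0:u}
drop 3:t onto {1:s, 2:u}
drop 4:s onto {3:t}
drop 5:s onto {4:s}
drop 6:t onto {5:s}
drop 7:q onto floor
ground layer = {0:u, 1:s, 7:q}
drop-orders for the pieces not yet dropped (sum over which currently-grounded one goes next):
  1 to go: {6} 1  {7} 1
  2 to go: {5,6} 1  {6,7} 2
  3 to go: {4,5,6} 1  {5,6,7} 3
  4 to go: {3,4,5,6} 1  {4,5,6,7} 4
  5 to go: {1,3,4,5,6} 1  {2,3,4,5,6} 1  {3,4,5,6,7} 5
  6 to go: {0,2,3,4,5,6} 1  {1,2,3,4,5,6} 2  {1,3,4,5,6,7} 6  {2,3,4,5,6,7} 6
  if 0:u drops first: 14 orders
  if 1:s drops first: 7 orders
  if 7:q drops first: 3 orders
heap linearizations: 24

24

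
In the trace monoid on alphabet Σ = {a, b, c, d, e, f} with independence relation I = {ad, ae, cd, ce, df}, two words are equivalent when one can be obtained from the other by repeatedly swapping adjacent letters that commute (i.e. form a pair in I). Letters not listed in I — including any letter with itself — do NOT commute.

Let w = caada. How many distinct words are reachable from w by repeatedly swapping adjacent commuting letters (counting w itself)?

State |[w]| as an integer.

#0=c has no predecessor
#1=a depends on [0:c]
#2=a depends on [1:a]
#3=d has no predecessor
#4=a depends on [2:a]
sources: [0:c, 3:d]
N(rest) = Σ N(rest − s) over sources s of rest; N(one piece) = 1:
  size 1 → [3]=1  [4]=1
  size 2 → [2,4]=1  [3,4]=2
  size 3 → [1,2,4]=1  [2,3,4]=3
  first=0(c) contributes 4
  first=3(d) contributes 1
|[w]| = 5

5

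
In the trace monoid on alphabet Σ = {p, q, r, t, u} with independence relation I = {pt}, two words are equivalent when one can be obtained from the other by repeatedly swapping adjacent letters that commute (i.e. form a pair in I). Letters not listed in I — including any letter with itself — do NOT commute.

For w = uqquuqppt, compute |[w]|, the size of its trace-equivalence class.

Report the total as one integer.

3

#0=u has no predecessor
#1=q depends on [0:u]
#2=q depends on [1:q]
#3=u depends on [2:q]
#4=u depends on [3:u]
#5=q depends on [4:u]
#6=p depends on [5:q]
#7=p depends on [6:p]
#8=t depends on [5:q]
sources: [0:u]
N(rest) = Σ N(rest − s) over sources s of rest; N(one piece) = 1:
  size 1 → [7]=1  [8]=1
  size 2 → [6,7]=1  [7,8]=2
  size 3 → [6,7,8]=3
  size 4 → [5,6,7,8]=3
  size 5 → [4,5,6,7,8]=3
  size 6 → [3,4,5,6,7,8]=3
  size 7 → [2,3,4,5,6,7,8]=3
  first=0(u) contributes 3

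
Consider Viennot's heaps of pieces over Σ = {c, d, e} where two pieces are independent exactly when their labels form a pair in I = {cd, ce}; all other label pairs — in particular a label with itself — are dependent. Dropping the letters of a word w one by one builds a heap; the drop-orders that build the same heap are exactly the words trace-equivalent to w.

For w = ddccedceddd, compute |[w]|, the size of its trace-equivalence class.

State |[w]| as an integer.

0(d) covers ∅
1(d) covers 0:d
2(c) covers ∅
3(c) covers 2:c
4(e) covers 1:d
5(d) covers 4:e
6(c) covers 3:c
7(e) covers 5:d
8(d) covers 7:e
9(d) covers 8:d
10(d) covers 9:d
floor of heap: 0:d, 2:c
completions by unplaced set U, small U first (add the entries for U minus each lowest piece of U):
  |U|=1: {6}:1  {10}:1
  |U|=2: {3,6}:1  {6,10}:2  {9,10}:1
  |U|=3: {2,3,6}:1  {3,6,10}:3  {6,9,10}:3  {8,9,10}:1
  |U|=4: {2,3,6,10}:4  {3,6,9,10}:6  {6,8,9,10}:4  {7,8,9,10}:1
  |U|=5: {2,3,6,9,10}:10  {3,6,8,9,10}:10  {5,7,8,9,10}:1  {6,7,8,9,10}:5
  |U|=6: {2,3,6,8,9,10}:20  {3,6,7,8,9,10}:15  {4,5,7,8,9,10}:1  {5,6,7,8,9,10}:6
  |U|=7: {1,4,5,7,8,9,10}:1  {2,3,6,7,8,9,10}:35  {3,5,6,7,8,9,10}:21  {4,5,6,7,8,9,10}:7
  |U|=8: {0,1,4,5,7,8,9,10}:1  {1,4,5,6,7,8,9,10}:8  {2,3,5,6,7,8,9,10}:56  {3,4,5,6,7,8,9,10}:28
  |U|=9: {0,1,4,5,6,7,8,9,10}:9  {1,3,4,5,6,7,8,9,10}:36  {2,3,4,5,6,7,8,9,10}:84
  start at 0(d): 120
  start at 2(c): 45
sum over floor = 165

165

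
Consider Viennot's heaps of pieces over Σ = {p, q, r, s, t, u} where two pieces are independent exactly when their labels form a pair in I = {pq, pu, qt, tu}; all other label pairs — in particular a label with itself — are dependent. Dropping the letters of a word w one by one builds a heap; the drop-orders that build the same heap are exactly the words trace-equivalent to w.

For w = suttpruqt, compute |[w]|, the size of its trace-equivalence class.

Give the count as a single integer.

12

piece 0:s — minimal
piece 1:u rests on {0:s}
piece 2:t rests on {0:s}
piece 3:t rests on {2:t}
piece 4:p rests on {3:t}
piece 5:r rests on {1:u, 4:p}
piece 6:u rests on {5:r}
piece 7:q rests on {6:u}
piece 8:t rests on {5:r}
minimal pieces: {0:s}
ways to finish when only these pieces remain (= sum over removing one remaining piece with nothing left below it):
  1 left: {7}→1  {8}→1
  2 left: {6,7}→1  {7,8}→2
  3 left: {6,7,8}→3
  4 left: {5,6,7,8}→3
  5 left: {1,5,6,7,8}→3  {4,5,6,7,8}→3
  6 left: {1,4,5,6,7,8}→6  {3,4,5,6,7,8}→3
  7 left: {1,3,4,5,6,7,8}→9  {2,3,4,5,6,7,8}→3
  placing 0:s first → 12 extensions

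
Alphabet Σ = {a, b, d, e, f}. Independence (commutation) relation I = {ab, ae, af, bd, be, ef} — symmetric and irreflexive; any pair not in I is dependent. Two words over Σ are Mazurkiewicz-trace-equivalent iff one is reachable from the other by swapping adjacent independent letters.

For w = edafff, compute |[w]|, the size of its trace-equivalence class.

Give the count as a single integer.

4

drop 0:e onto floor
drop 1:d onto {0:e}
drop 2:a onto {1:d}
drop 3:f onto {1:d}
drop 4:f onto {3:f}
drop 5:f onto {4:f}
ground layer = {0:e}
drop-orders for the pieces not yet dropped (sum over which currently-grounded one goes next):
  1 to go: {2} 1  {5} 1
  2 to go: {2,5} 2  {4,5} 1
  3 to go: {2,4,5} 3  {3,4,5} 1
  4 to go: {2,3,4,5} 4
  if 0:e drops first: 4 orders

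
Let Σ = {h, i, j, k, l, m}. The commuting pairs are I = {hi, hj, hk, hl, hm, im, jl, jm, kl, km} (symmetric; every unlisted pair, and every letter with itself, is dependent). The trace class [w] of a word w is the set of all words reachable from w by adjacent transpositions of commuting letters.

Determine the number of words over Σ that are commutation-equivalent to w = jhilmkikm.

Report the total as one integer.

0(j) covers ∅
1(h) covers ∅
2(i) covers 0:j
3(l) covers 2:i
4(m) covers 3:l
5(k) covers 2:i
6(i) covers 3:l, 5:k
7(k) covers 6:i
8(m) covers 4:m
floor of heap: 0:j, 1:h
completions by unplaced set U, small U first (add the entries for U minus each lowest piece of U):
  |U|=1: {1}:1  {7}:1  {8}:1
  |U|=2: {1,7}:2  {1,8}:2  {4,8}:1  {6,7}:1  {7,8}:2
  |U|=3: {1,4,8}:3  {1,6,7}:3  {1,7,8}:6  {4,7,8}:3  {5,6,7}:1  {6,7,8}:3
  |U|=4: {1,4,7,8}:12  {1,5,6,7}:4  {1,6,7,8}:12  {4,6,7,8}:6  {5,6,7,8}:4
  |U|=5: {1,4,6,7,8}:30  {1,5,6,7,8}:20  {3,4,6,7,8}:6  {4,5,6,7,8}:10
  |U|=6: {1,3,4,6,7,8}:36  {1,4,5,6,7,8}:60  {3,4,5,6,7,8}:16
  |U|=7: {1,3,4,5,6,7,8}:112  {2,3,4,5,6,7,8}:16
  start at 0(j): 128
  start at 1(h): 16
sum over floor = 144

144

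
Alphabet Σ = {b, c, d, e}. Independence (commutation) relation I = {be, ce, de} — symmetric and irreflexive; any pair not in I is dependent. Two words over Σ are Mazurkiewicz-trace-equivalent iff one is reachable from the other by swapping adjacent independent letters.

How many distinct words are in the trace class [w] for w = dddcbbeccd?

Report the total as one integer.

drop 0:d onto floor
drop 1:d onto {0:d}
drop 2:d onto {1:d}
drop 3:c onto {2:d}
drop 4:b onto {3:c}
drop 5:b onto {4:b}
drop 6:e onto floor
drop 7:c onto {5:b}
drop 8:c onto {7:c}
drop 9:d onto {8:c}
ground layer = {0:d, 6:e}
drop-orders for the pieces not yet dropped (sum over which currently-grounded one goes next):
  1 to go: {6} 1  {9} 1
  2 to go: {6,9} 2  {8,9} 1
  3 to go: {6,8,9} 3  {7,8,9} 1
  4 to go: {5,7,8,9} 1  {6,7,8,9} 4
  5 to go: {4,5,7,8,9} 1  {5,6,7,8,9} 5
  6 to go: {3,4,5,7,8,9} 1  {4,5,6,7,8,9} 6
  7 to go: {2,3,4,5,7,8,9} 1  {3,4,5,6,7,8,9} 7
  8 to go: {1,2,3,4,5,7,8,9} 1  {2,3,4,5,6,7,8,9} 8
  if 0:d drops first: 9 orders
  if 6:e drops first: 1 orders
heap linearizations: 10

10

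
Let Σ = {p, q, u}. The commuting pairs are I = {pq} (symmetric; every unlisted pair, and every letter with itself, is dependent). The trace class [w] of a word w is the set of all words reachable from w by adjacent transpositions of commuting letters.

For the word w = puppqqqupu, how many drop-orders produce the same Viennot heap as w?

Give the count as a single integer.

drop 0:p onto floor
drop 1:u onto {0:p}
drop 2:p onto {1:u}
drop 3:p onto {2:p}
drop 4:q onto {1:u}
drop 5:q onto {4:q}
drop 6:q onto {5:q}
drop 7:u onto {3:p, 6:q}
drop 8:p onto {7:u}
drop 9:u onto {8:p}
ground layer = {0:p}
drop-orders for the pieces not yet dropped (sum over which currently-grounded one goes next):
  1 to go: {9} 1
  2 to go: {8,9} 1
  3 to go: {7,8,9} 1
  4 to go: {3,7,8,9} 1  {6,7,8,9} 1
  5 to go: {2,3,7,8,9} 1  {3,6,7,8,9} 2  {5,6,7,8,9} 1
  6 to go: {2,3,6,7,8,9} 3  {3,5,6,7,8,9} 3  {4,5,6,7,8,9} 1
  7 to go: {2,3,5,6,7,8,9} 6  {3,4,5,6,7,8,9} 4
  8 to go: {2,3,4,5,6,7,8,9} 10
  if 0:p drops first: 10 orders

10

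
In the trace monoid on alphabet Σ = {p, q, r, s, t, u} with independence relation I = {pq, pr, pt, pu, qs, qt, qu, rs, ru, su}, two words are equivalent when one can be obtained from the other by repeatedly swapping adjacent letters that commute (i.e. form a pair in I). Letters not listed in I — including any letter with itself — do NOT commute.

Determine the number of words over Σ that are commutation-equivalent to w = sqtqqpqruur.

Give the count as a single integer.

0(s) covers ∅
1(q) covers ∅
2(t) covers 0:s
3(q) covers 1:q
4(q) covers 3:q
5(p) covers 0:s
6(q) covers 4:q
7(r) covers 2:t, 6:q
8(u) covers 2:t
9(u) covers 8:u
10(r) covers 7:r
floor of heap: 0:s, 1:q
completions by unplaced set U, small U first (add the entries for U minus each lowest piece of U):
  |U|=1: {5}:1  {9}:1  {10}:1
  |U|=2: {5,9}:2  {5,10}:2  {7,10}:1  {8,9}:1  {9,10}:2
  |U|=3: {5,7,10}:3  {5,8,9}:3  {5,9,10}:6  {6,7,10}:1  {7,9,10}:3  {8,9,10}:3
  |U|=4: {4,6,7,10}:1  {5,6,7,10}:4  {5,7,9,10}:12  {5,8,9,10}:12  {6,7,9,10}:4  {7,8,9,10}:6
  |U|=5: {2,7,8,9,10}:6  {3,4,6,7,10}:1  {4,5,6,7,10}:5  {4,6,7,9,10}:5  {5,6,7,9,10}:20  {5,7,8,9,10}:30  {6,7,8,9,10}:10
  |U|=6: {1,3,4,6,7,10}:1  {2,5,7,8,9,10}:36  {2,6,7,8,9,10}:16  {3,4,5,6,7,10}:6  {3,4,6,7,9,10}:6  {4,5,6,7,9,10}:30  {4,6,7,8,9,10}:15  {5,6,7,8,9,10}:60
  |U|=7: {0,2,5,7,8,9,10}:36  {1,3,4,5,6,7,10}:7  {1,3,4,6,7,9,10}:7  {2,4,6,7,8,9,10}:31  {2,5,6,7,8,9,10}:112  {3,4,5,6,7,9,10}:42  {3,4,6,7,8,9,10}:21  {4,5,6,7,8,9,10}:105
  |U|=8: {0,2,5,6,7,8,9,10}:148  {1,3,4,5,6,7,9,10}:56  {1,3,4,6,7,8,9,10}:28  {2,3,4,6,7,8,9,10}:52  {2,4,5,6,7,8,9,10}:248  {3,4,5,6,7,8,9,10}:168
  |U|=9: {0,2,4,5,6,7,8,9,10}:396  {1,2,3,4,6,7,8,9,10}:80  {1,3,4,5,6,7,8,9,10}:252  {2,3,4,5,6,7,8,9,10}:468
  start at 0(s): 800
  start at 1(q): 864
sum over floor = 1664

1664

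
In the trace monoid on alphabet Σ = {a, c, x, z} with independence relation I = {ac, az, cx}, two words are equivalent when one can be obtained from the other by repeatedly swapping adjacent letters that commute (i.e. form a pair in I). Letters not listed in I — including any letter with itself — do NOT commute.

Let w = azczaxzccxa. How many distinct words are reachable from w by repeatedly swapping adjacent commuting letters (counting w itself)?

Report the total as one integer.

#0=a has no predecessor
#1=z has no predecessor
#2=c depends on [1:z]
#3=z depends on [2:c]
#4=a depends on [0:a]
#5=x depends on [3:z, 4:a]
#6=z depends on [5:x]
#7=c depends on [6:z]
#8=c depends on [7:c]
#9=x depends on [6:z]
#10=a depends on [9:x]
sources: [0:a, 1:z]
N(rest) = Σ N(rest − s) over sources s of rest; N(one piece) = 1:
  size 1 → [8]=1  [10]=1
  size 2 → [7,8]=1  [8,10]=2  [9,10]=1
  size 3 → [7,8,10]=3  [8,9,10]=3
  size 4 → [7,8,9,10]=6
  size 5 → [6,7,8,9,10]=6
  size 6 → [5,6,7,8,9,10]=6
  size 7 → [3,5,6,7,8,9,10]=6  [4,5,6,7,8,9,10]=6
  size 8 → [0,4,5,6,7,8,9,10]=6  [2,3,5,6,7,8,9,10]=6  [3,4,5,6,7,8,9,10]=12
  size 9 → [0,3,4,5,6,7,8,9,10]=18  [1,2,3,5,6,7,8,9,10]=6  [2,3,4,5,6,7,8,9,10]=18
  first=0(a) contributes 24
  first=1(z) contributes 36
|[w]| = 60

60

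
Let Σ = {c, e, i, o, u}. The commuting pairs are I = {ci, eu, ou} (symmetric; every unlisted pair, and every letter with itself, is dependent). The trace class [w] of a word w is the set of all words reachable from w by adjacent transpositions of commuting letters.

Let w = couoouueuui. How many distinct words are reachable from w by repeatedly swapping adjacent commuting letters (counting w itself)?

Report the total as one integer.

#0=c has no predecessor
#1=o depends on [0:c]
#2=u depends on [0:c]
#3=o depends on [1:o]
#4=o depends on [3:o]
#5=u depends on [2:u]
#6=u depends on [5:u]
#7=e depends on [4:o]
#8=u depends on [6:u]
#9=u depends on [8:u]
#10=i depends on [7:e, 9:u]
sources: [0:c]
N(rest) = Σ N(rest − s) over sources s of rest; N(one piece) = 1:
  size 1 → [10]=1
  size 2 → [7,10]=1  [9,10]=1
  size 3 → [4,7,10]=1  [7,9,10]=2  [8,9,10]=1
  size 4 → [3,4,7,10]=1  [4,7,9,10]=3  [6,8,9,10]=1  [7,8,9,10]=3
  size 5 → [1,3,4,7,10]=1  [3,4,7,9,10]=4  [4,7,8,9,10]=6  [5,6,8,9,10]=1  [6,7,8,9,10]=4
  size 6 → [1,3,4,7,9,10]=5  [2,5,6,8,9,10]=1  [3,4,7,8,9,10]=10  [4,6,7,8,9,10]=10  [5,6,7,8,9,10]=5
  size 7 → [1,3,4,7,8,9,10]=15  [2,5,6,7,8,9,10]=6  [3,4,6,7,8,9,10]=20  [4,5,6,7,8,9,10]=15
  size 8 → [1,3,4,6,7,8,9,10]=35  [2,4,5,6,7,8,9,10]=21  [3,4,5,6,7,8,9,10]=35
  size 9 → [1,3,4,5,6,7,8,9,10]=70  [2,3,4,5,6,7,8,9,10]=56
  first=0(c) contributes 126

126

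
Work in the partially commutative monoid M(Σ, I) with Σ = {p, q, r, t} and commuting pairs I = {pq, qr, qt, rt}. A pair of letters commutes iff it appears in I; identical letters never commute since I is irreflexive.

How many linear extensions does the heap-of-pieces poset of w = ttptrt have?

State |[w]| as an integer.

3

#0=t has no predecessor
#1=t depends on [0:t]
#2=p depends on [1:t]
#3=t depends on [2:p]
#4=r depends on [2:p]
#5=t depends on [3:t]
sources: [0:t]
N(rest) = Σ N(rest − s) over sources s of rest; N(one piece) = 1:
  size 1 → [4]=1  [5]=1
  size 2 → [3,5]=1  [4,5]=2
  size 3 → [3,4,5]=3
  size 4 → [2,3,4,5]=3
  first=0(t) contributes 3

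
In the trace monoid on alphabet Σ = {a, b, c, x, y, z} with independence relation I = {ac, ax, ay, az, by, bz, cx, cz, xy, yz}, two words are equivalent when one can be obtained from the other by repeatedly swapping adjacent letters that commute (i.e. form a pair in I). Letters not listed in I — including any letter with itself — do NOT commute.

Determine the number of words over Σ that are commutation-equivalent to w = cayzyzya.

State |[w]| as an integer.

#0=c has no predecessor
#1=a has no predecessor
#2=y depends on [0:c]
#3=z has no predecessor
#4=y depends on [2:y]
#5=z depends on [3:z]
#6=y depends on [4:y]
#7=a depends on [1:a]
sources: [0:c, 1:a, 3:z]
N(rest) = Σ N(rest − s) over sources s of rest; N(one piece) = 1:
  size 1 → [5]=1  [6]=1  [7]=1
  size 2 → [1,7]=1  [3,5]=1  [4,6]=1  [5,6]=2  [5,7]=2  [6,7]=2
  size 3 → [1,5,7]=3  [1,6,7]=3  [2,4,6]=1  [3,5,6]=3  [3,5,7]=3  [4,5,6]=3  [4,6,7]=3  [5,6,7]=6
  size 4 → [0,2,4,6]=1  [1,3,5,7]=6  [1,4,6,7]=6  [1,5,6,7]=12  [2,4,5,6]=4  [2,4,6,7]=4  [3,4,5,6]=6  [3,5,6,7]=12  [4,5,6,7]=12
  size 5 → [0,2,4,5,6]=5  [0,2,4,6,7]=5  [1,2,4,6,7]=10  [1,3,5,6,7]=30  [1,4,5,6,7]=30  [2,3,4,5,6]=10  [2,4,5,6,7]=20  [3,4,5,6,7]=30
  size 6 → [0,1,2,4,6,7]=15  [0,2,3,4,5,6]=15  [0,2,4,5,6,7]=30  [1,2,4,5,6,7]=60  [1,3,4,5,6,7]=90  [2,3,4,5,6,7]=60
  first=0(c) contributes 210
  first=1(a) contributes 105
  first=3(z) contributes 105
|[w]| = 420

420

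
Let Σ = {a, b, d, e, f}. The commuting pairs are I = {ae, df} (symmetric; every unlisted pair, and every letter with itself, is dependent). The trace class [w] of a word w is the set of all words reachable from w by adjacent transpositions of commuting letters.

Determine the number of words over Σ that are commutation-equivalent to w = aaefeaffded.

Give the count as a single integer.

#0=a has no predecessor
#1=a depends on [0:a]
#2=e has no predecessor
#3=f depends on [1:a, 2:e]
#4=e depends on [3:f]
#5=a depends on [3:f]
#6=f depends on [4:e, 5:a]
#7=f depends on [6:f]
#8=d depends on [4:e, 5:a]
#9=e depends on [7:f, 8:d]
#10=d depends on [9:e]
sources: [0:a, 2:e]
N(rest) = Σ N(rest − s) over sources s of rest; N(one piece) = 1:
  size 1 → [10]=1
  size 2 → [9,10]=1
  size 3 → [7,9,10]=1  [8,9,10]=1
  size 4 → [6,7,9,10]=1  [7,8,9,10]=2
  size 5 → [6,7,8,9,10]=3
  size 6 → [4,6,7,8,9,10]=3  [5,6,7,8,9,10]=3
  size 7 → [4,5,6,7,8,9,10]=6
  size 8 → [3,4,5,6,7,8,9,10]=6
  size 9 → [1,3,4,5,6,7,8,9,10]=6  [2,3,4,5,6,7,8,9,10]=6
  first=0(a) contributes 12
  first=2(e) contributes 6
|[w]| = 18

18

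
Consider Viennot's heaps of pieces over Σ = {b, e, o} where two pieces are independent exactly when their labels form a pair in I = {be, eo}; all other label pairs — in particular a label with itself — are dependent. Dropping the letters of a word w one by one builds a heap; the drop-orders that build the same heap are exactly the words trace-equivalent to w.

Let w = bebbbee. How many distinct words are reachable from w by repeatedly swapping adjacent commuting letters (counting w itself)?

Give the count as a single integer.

#0=b has no predecessor
#1=e has no predecessor
#2=b depends on [0:b]
#3=b depends on [2:b]
#4=b depends on [3:b]
#5=e depends on [1:e]
#6=e depends on [5:e]
sources: [0:b, 1:e]
N(rest) = Σ N(rest − s) over sources s of rest; N(one piece) = 1:
  size 1 → [4]=1  [6]=1
  size 2 → [3,4]=1  [4,6]=2  [5,6]=1
  size 3 → [1,5,6]=1  [2,3,4]=1  [3,4,6]=3  [4,5,6]=3
  size 4 → [0,2,3,4]=1  [1,4,5,6]=4  [2,3,4,6]=4  [3,4,5,6]=6
  size 5 → [0,2,3,4,6]=5  [1,3,4,5,6]=10  [2,3,4,5,6]=10
  first=0(b) contributes 20
  first=1(e) contributes 15
|[w]| = 35

35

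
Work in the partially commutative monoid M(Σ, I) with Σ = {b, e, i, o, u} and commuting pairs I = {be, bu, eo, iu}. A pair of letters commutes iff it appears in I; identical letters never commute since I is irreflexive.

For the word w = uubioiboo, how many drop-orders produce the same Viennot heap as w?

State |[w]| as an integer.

#0=u has no predecessor
#1=u depends on [0:u]
#2=b has no predecessor
#3=i depends on [2:b]
#4=o depends on [1:u, 3:i]
#5=i depends on [4:o]
#6=b depends on [5:i]
#7=o depends on [6:b]
#8=o depends on [7:o]
sources: [0:u, 2:b]
N(rest) = Σ N(rest − s) over sources s of rest; N(one piece) = 1:
  size 1 → [8]=1
  size 2 → [7,8]=1
  size 3 → [6,7,8]=1
  size 4 → [5,6,7,8]=1
  size 5 → [4,5,6,7,8]=1
  size 6 → [1,4,5,6,7,8]=1  [3,4,5,6,7,8]=1
  size 7 → [0,1,4,5,6,7,8]=1  [1,3,4,5,6,7,8]=2  [2,3,4,5,6,7,8]=1
  first=0(u) contributes 3
  first=2(b) contributes 3
|[w]| = 6

6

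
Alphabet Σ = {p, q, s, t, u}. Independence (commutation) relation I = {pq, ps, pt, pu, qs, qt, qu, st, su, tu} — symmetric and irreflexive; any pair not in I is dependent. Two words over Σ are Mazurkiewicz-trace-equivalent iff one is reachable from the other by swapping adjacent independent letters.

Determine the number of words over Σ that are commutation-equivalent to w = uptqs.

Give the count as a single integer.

drop 0:u onto floor
drop 1:p onto floor
drop 2:t onto floor
drop 3:q onto floor
drop 4:s onto floor
ground layer = {0:u, 1:p, 2:t, 3:q, 4:s}
drop-orders for the pieces not yet dropped (sum over which currently-grounded one goes next):
  1 to go: {0} 1  {1} 1  {2} 1  {3} 1  {4} 1
  2 to go: {0,1} 2  {0,2} 2  {0,3} 2  {0,4} 2  {1,2} 2  {1,3} 2  {1,4} 2  {2,3} 2  {2,4} 2  {3,4} 2
  3 to go: {0,1,2} 6  {0,1,3} 6  {0,1,4} 6  {0,2,3} 6  {0,2,4} 6  {0,3,4} 6  {1,2,3} 6  {1,2,4} 6  {1,3,4} 6  {2,3,4} 6
  if 0:u drops first: 24 orders
  if 1:p drops first: 24 orders
  if 2:t drops first: 24 orders
  if 3:q drops first: 24 orders
  if 4:s drops first: 24 orders
heap linearizations: 120

120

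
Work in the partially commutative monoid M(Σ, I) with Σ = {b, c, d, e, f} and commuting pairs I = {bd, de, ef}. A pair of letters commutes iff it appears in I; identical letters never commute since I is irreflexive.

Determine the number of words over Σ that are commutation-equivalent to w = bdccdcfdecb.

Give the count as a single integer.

drop 0:b onto floor
drop 1:d onto floor
drop 2:c onto {0:b, 1:d}
drop 3:c onto {2:c}
drop 4:d onto {3:c}
drop 5:c onto {4:d}
drop 6:f onto {5:c}
drop 7:d onto {6:f}
drop 8:e onto {5:c}
drop 9:c onto {7:d, 8:e}
drop 10:b onto {9:c}
ground layer = {0:b, 1:d}
drop-orders for the pieces not yet dropped (sum over which currently-grounded one goes next):
  1 to go: {10} 1
  2 to go: {9,10} 1
  3 to go: {7,9,10} 1  {8,9,10} 1
  4 to go: {6,7,9,10} 1  {7,8,9,10} 2
  5 to go: {6,7,8,9,10} 3
  6 to go: {5,6,7,8,9,10} 3
  7 to go: {4,5,6,7,8,9,10} 3
  8 to go: {3,4,5,6,7,8,9,10} 3
  9 to go: {2,3,4,5,6,7,8,9,10} 3
  if 0:b drops first: 3 orders
  if 1:d drops first: 3 orders
heap linearizations: 6

6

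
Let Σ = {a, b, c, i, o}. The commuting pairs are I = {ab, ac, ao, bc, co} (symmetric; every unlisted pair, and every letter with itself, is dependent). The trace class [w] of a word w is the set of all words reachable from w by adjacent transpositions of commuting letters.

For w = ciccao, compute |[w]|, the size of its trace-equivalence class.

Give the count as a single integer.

12

piece 0:c — minimal
piece 1:i rests on {0:c}
piece 2:c rests on {1:i}
piece 3:c rests on {2:c}
piece 4:a rests on {1:i}
piece 5:o rests on {1:i}
minimal pieces: {0:c}
ways to finish when only these pieces remain (= sum over removing one remaining piece with nothing left below it):
  1 left: {3}→1  {4}→1  {5}→1
  2 left: {2,3}→1  {3,4}→2  {3,5}→2  {4,5}→2
  3 left: {2,3,4}→3  {2,3,5}→3  {3,4,5}→6
  4 left: {2,3,4,5}→12
  placing 0:c first → 12 extensions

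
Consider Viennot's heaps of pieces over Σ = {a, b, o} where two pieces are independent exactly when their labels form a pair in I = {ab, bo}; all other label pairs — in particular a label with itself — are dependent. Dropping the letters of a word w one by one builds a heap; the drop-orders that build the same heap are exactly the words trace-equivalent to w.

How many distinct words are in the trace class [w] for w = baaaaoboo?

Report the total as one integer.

drop 0:b onto floor
drop 1:a onto floor
drop 2:a onto {1:a}
drop 3:a onto {2:a}
drop 4:a onto {3:a}
drop 5:o onto {4:a}
drop 6:b onto {0:b}
drop 7:o onto {5:o}
drop 8:o onto {7:o}
ground layer = {0:b, 1:a}
drop-orders for the pieces not yet dropped (sum over which currently-grounded one goes next):
  1 to go: {6} 1  {8} 1
  2 to go: {0,6} 1  {6,8} 2  {7,8} 1
  3 to go: {0,6,8} 3  {5,7,8} 1  {6,7,8} 3
  4 to go: {0,6,7,8} 6  {4,5,7,8} 1  {5,6,7,8} 4
  5 to go: {0,5,6,7,8} 10  {3,4,5,7,8} 1  {4,5,6,7,8} 5
  6 to go: {0,4,5,6,7,8} 15  {2,3,4,5,7,8} 1  {3,4,5,6,7,8} 6
  7 to go: {0,3,4,5,6,7,8} 21  {1,2,3,4,5,7,8} 1  {2,3,4,5,6,7,8} 7
  if 0:b drops first: 8 orders
  if 1:a drops first: 28 orders
heap linearizations: 36

36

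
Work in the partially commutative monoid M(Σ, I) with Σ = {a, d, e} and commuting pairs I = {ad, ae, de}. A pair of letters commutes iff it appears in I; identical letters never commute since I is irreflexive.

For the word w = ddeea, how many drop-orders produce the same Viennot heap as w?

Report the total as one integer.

30

0(d) covers ∅
1(d) covers 0:d
2(e) covers ∅
3(e) covers 2:e
4(a) covers ∅
floor of heap: 0:d, 2:e, 4:a
completions by unplaced set U, small U first (add the entries for U minus each lowest piece of U):
  |U|=1: {1}:1  {3}:1  {4}:1
  |U|=2: {0,1}:1  {1,3}:2  {1,4}:2  {2,3}:1  {3,4}:2
  |U|=3: {0,1,3}:3  {0,1,4}:3  {1,2,3}:3  {1,3,4}:6  {2,3,4}:3
  start at 0(d): 12
  start at 2(e): 12
  start at 4(a): 6
sum over floor = 30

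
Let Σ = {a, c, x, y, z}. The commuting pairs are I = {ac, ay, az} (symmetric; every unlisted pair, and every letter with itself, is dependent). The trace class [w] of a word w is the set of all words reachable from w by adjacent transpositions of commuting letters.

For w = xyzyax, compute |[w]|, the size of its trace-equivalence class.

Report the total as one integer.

4

#0=x has no predecessor
#1=y depends on [0:x]
#2=z depends on [1:y]
#3=y depends on [2:z]
#4=a depends on [0:x]
#5=x depends on [3:y, 4:a]
sources: [0:x]
N(rest) = Σ N(rest − s) over sources s of rest; N(one piece) = 1:
  size 1 → [5]=1
  size 2 → [3,5]=1  [4,5]=1
  size 3 → [2,3,5]=1  [3,4,5]=2
  size 4 → [1,2,3,5]=1  [2,3,4,5]=3
  first=0(x) contributes 4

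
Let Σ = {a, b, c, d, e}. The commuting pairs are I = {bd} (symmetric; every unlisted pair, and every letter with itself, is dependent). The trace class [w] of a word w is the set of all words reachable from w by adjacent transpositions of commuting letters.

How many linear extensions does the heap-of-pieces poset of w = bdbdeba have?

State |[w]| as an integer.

#0=b has no predecessor
#1=d has no predecessor
#2=b depends on [0:b]
#3=d depends on [1:d]
#4=e depends on [2:b, 3:d]
#5=b depends on [4:e]
#6=a depends on [5:b]
sources: [0:b, 1:d]
N(rest) = Σ N(rest − s) over sources s of rest; N(one piece) = 1:
  size 1 → [6]=1
  size 2 → [5,6]=1
  size 3 → [4,5,6]=1
  size 4 → [2,4,5,6]=1  [3,4,5,6]=1
  size 5 → [0,2,4,5,6]=1  [1,3,4,5,6]=1  [2,3,4,5,6]=2
  first=0(b) contributes 3
  first=1(d) contributes 3
|[w]| = 6

6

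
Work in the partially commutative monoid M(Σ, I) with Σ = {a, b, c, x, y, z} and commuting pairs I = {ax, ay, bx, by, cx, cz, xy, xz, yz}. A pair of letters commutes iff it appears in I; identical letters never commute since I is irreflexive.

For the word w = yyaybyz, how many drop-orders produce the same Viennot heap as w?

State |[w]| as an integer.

0(y) covers ∅
1(y) covers 0:y
2(a) covers ∅
3(y) covers 1:y
4(b) covers 2:a
5(y) covers 3:y
6(z) covers 4:b
floor of heap: 0:y, 2:a
completions by unplaced set U, small U first (add the entries for U minus each lowest piece of U):
  |U|=1: {5}:1  {6}:1
  |U|=2: {3,5}:1  {4,6}:1  {5,6}:2
  |U|=3: {1,3,5}:1  {2,4,6}:1  {3,5,6}:3  {4,5,6}:3
  |U|=4: {0,1,3,5}:1  {1,3,5,6}:4  {2,4,5,6}:4  {3,4,5,6}:6
  |U|=5: {0,1,3,5,6}:5  {1,3,4,5,6}:10  {2,3,4,5,6}:10
  start at 0(y): 20
  start at 2(a): 15
sum over floor = 35

35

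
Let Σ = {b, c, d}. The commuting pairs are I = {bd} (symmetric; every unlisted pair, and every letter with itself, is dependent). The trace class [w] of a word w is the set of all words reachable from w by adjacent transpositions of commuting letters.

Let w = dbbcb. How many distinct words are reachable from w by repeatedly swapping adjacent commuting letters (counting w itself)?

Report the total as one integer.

3

0(d) covers ∅
1(b) covers ∅
2(b) covers 1:b
3(c) covers 0:d, 2:b
4(b) covers 3:c
floor of heap: 0:d, 1:b
completions by unplaced set U, small U first (add the entries for U minus each lowest piece of U):
  |U|=1: {4}:1
  |U|=2: {3,4}:1
  |U|=3: {0,3,4}:1  {2,3,4}:1
  start at 0(d): 1
  start at 1(b): 2
sum over floor = 3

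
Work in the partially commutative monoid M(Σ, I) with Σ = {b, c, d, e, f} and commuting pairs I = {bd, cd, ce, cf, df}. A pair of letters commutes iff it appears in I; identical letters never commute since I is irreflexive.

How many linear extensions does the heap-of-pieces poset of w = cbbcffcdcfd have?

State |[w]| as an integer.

#0=c has no predecessor
#1=b depends on [0:c]
#2=b depends on [1:b]
#3=c depends on [2:b]
#4=f depends on [2:b]
#5=f depends on [4:f]
#6=c depends on [3:c]
#7=d has no predecessor
#8=c depends on [6:c]
#9=f depends on [5:f]
#10=d depends on [7:d]
sources: [0:c, 7:d]
N(rest) = Σ N(rest − s) over sources s of rest; N(one piece) = 1:
  size 1 → [8]=1  [9]=1  [10]=1
  size 2 → [5,9]=1  [6,8]=1  [7,10]=1  [8,9]=2  [8,10]=2  [9,10]=2
  size 3 → [3,6,8]=1  [4,5,9]=1  [5,8,9]=3  [5,9,10]=3  [6,8,9]=3  [6,8,10]=3  [7,8,10]=3  [7,9,10]=3  [8,9,10]=6
  size 4 → [3,6,8,9]=4  [3,6,8,10]=4  [4,5,8,9]=4  [4,5,9,10]=4  [5,6,8,9]=6  [5,7,9,10]=6  [5,8,9,10]=12  [6,7,8,10]=6  [6,8,9,10]=12  [7,8,9,10]=12
  size 5 → [3,5,6,8,9]=10  [3,6,7,8,10]=10  [3,6,8,9,10]=20  [4,5,6,8,9]=10  [4,5,7,9,10]=10  [4,5,8,9,10]=20  [5,6,8,9,10]=30  [5,7,8,9,10]=30  [6,7,8,9,10]=30
  size 6 → [3,4,5,6,8,9]=20  [3,5,6,8,9,10]=60  [3,6,7,8,9,10]=60  [4,5,6,8,9,10]=60  [4,5,7,8,9,10]=60  [5,6,7,8,9,10]=90
  size 7 → [2,3,4,5,6,8,9]=20  [3,4,5,6,8,9,10]=140  [3,5,6,7,8,9,10]=210  [4,5,6,7,8,9,10]=210
  size 8 → [1,2,3,4,5,6,8,9]=20  [2,3,4,5,6,8,9,10]=160  [3,4,5,6,7,8,9,10]=560
  size 9 → [0,1,2,3,4,5,6,8,9]=20  [1,2,3,4,5,6,8,9,10]=180  [2,3,4,5,6,7,8,9,10]=720
  first=0(c) contributes 900
  first=7(d) contributes 200
|[w]| = 1100

1100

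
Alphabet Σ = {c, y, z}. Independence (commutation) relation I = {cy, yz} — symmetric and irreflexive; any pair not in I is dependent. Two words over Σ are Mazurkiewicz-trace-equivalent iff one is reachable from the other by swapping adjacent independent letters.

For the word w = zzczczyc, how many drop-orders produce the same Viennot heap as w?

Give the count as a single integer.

#0=z has no predecessor
#1=z depends on [0:z]
#2=c depends on [1:z]
#3=z depends on [2:c]
#4=c depends on [3:z]
#5=z depends on [4:c]
#6=y has no predecessor
#7=c depends on [5:z]
sources: [0:z, 6:y]
N(rest) = Σ N(rest − s) over sources s of rest; N(one piece) = 1:
  size 1 → [6]=1  [7]=1
  size 2 → [5,7]=1  [6,7]=2
  size 3 → [4,5,7]=1  [5,6,7]=3
  size 4 → [3,4,5,7]=1  [4,5,6,7]=4
  size 5 → [2,3,4,5,7]=1  [3,4,5,6,7]=5
  size 6 → [1,2,3,4,5,7]=1  [2,3,4,5,6,7]=6
  first=0(z) contributes 7
  first=6(y) contributes 1
|[w]| = 8

8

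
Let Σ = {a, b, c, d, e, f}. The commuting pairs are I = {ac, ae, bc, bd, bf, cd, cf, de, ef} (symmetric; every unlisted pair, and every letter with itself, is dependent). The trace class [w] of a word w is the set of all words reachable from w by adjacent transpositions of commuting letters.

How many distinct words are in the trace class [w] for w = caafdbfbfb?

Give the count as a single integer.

drop 0:c onto floor
drop 1:a onto floor
drop 2:a onto {1:a}
drop 3:f onto {2:a}
drop 4:d onto {3:f}
drop 5:b onto {2:a}
drop 6:f onto {4:d}
drop 7:b onto {5:b}
drop 8:f onto {6:f}
drop 9:b onto {7:b}
ground layer = {0:c, 1:a}
drop-orders for the pieces not yet dropped (sum over which currently-grounded one goes next):
  1 to go: {0} 1  {8} 1  {9} 1
  2 to go: {0,8} 2  {0,9} 2  {6,8} 1  {7,9} 1  {8,9} 2
  3 to go: {0,6,8} 3  {0,7,9} 3  {0,8,9} 6  {4,6,8} 1  {5,7,9} 1  {6,8,9} 3  {7,8,9} 3
  4 to go: {0,4,6,8} 4  {0,5,7,9} 4  {0,6,8,9} 12  {0,7,8,9} 12  {3,4,6,8} 1  {4,6,8,9} 4  {5,7,8,9} 4  {6,7,8,9} 6
  5 to go: {0,3,4,6,8} 5  {0,4,6,8,9} 20  {0,5,7,8,9} 20  {0,6,7,8,9} 30  {3,4,6,8,9} 5  {4,6,7,8,9} 10  {5,6,7,8,9} 10
  6 to go: {0,3,4,6,8,9} 30  {0,4,6,7,8,9} 60  {0,5,6,7,8,9} 60  {3,4,6,7,8,9} 15  {4,5,6,7,8,9} 20
  7 to go: {0,3,4,6,7,8,9} 105  {0,4,5,6,7,8,9} 140  {3,4,5,6,7,8,9} 35
  8 to go: {0,3,4,5,6,7,8,9} 280  {2,3,4,5,6,7,8,9} 35
  if 0:c drops first: 35 orders
  if 1:a drops first: 315 orders
heap linearizations: 350

350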